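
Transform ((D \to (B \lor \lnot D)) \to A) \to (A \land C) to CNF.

((D \to (B \lor \lnot D)) \to A) \to (A \land C)
≡ \lnot ((D \to (B \lor \lnot D)) \to A) \lor (A \land C)   (eliminate \to)
≡ \lnot (\lnot (D \to (B \lor \lnot D)) \lor A) \lor (A \land C)   (eliminate \to)
≡ \lnot (\lnot (\lnot D \lor B \lor \lnot D) \lor A) \lor (A \land C)   (eliminate \to)
≡ (\lnot \lnot (\lnot D \lor B \lor \lnot D) \land \lnot A) \lor (A \land C)   (De Morgan)
≡ ((\lnot D \lor B \lor \lnot D) \land \lnot A) \lor (A \land C)   (double negation)
≡ (\lnot D \lor B \lor \lnot D \lor A) \land (\lnot D \lor B \lor \lnot D \lor C) \land (\lnot A \lor A) \land (\lnot A \lor C)   (distribute \lor over \land)
≡ (\lnot D \lor B \lor A) \land (\lnot D \lor B \lor C) \land (\lnot A \lor C)   (simplify)

(\lnot D \lor B \lor A) \land (\lnot D \lor B \lor C) \land (\lnot A \lor C)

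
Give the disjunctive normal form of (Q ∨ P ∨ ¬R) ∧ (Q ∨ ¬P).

(Q ∨ P ∨ ¬R) ∧ (Q ∨ ¬P)
≡ (Q ∧ Q) ∨ (Q ∧ ¬P) ∨ (P ∧ Q) ∨ (P ∧ ¬P) ∨ (¬R ∧ Q) ∨ (¬R ∧ ¬P)
≡ Q ∨ (¬R ∧ ¬P)

Q ∨ (¬R ∧ ¬P)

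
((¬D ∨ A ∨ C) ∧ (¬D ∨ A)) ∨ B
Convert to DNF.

¬D ∨ A ∨ B

((¬D ∨ A ∨ C) ∧ (¬D ∨ A)) ∨ B
≡ (¬D ∧ ¬D) ∨ (¬D ∧ A) ∨ (A ∧ ¬D) ∨ (A ∧ A) ∨ (C ∧ ¬D) ∨ (C ∧ A) ∨ B   — distribute ∧ over ∨
≡ ¬D ∨ A ∨ B   — simplify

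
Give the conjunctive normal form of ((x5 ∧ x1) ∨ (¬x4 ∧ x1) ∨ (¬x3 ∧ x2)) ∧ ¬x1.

(x5 ∨ ¬x4 ∨ ¬x3) ∧ (x5 ∨ ¬x4 ∨ x2) ∧ (x1 ∨ ¬x3) ∧ (x1 ∨ x2) ∧ ¬x1

((x5 ∧ x1) ∨ (¬x4 ∧ x1) ∨ (¬x3 ∧ x2)) ∧ ¬x1
= (x5 ∨ ¬x4 ∨ ¬x3) ∧ (x5 ∨ ¬x4 ∨ x2) ∧ (x5 ∨ x1 ∨ ¬x3) ∧ (x5 ∨ x1 ∨ x2) ∧ (x1 ∨ ¬x4 ∨ ¬x3) ∧ (x1 ∨ ¬x4 ∨ x2) ∧ (x1 ∨ x1 ∨ ¬x3) ∧ (x1 ∨ x1 ∨ x2) ∧ ¬x1   (distribute ∨ over ∧)
= (x5 ∨ ¬x4 ∨ ¬x3) ∧ (x5 ∨ ¬x4 ∨ x2) ∧ (x1 ∨ ¬x3) ∧ (x1 ∨ x2) ∧ ¬x1   (simplify)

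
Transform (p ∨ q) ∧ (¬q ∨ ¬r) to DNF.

(p ∧ ¬q) ∨ (p ∧ ¬r) ∨ (q ∧ ¬r)

(p ∨ q) ∧ (¬q ∨ ¬r)
≡ (p ∧ ¬q) ∨ (p ∧ ¬r) ∨ (q ∧ ¬q) ∨ (q ∧ ¬r)
≡ (p ∧ ¬q) ∨ (p ∧ ¬r) ∨ (q ∧ ¬r)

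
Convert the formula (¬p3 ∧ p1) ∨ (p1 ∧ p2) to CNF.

(¬p3 ∧ p1) ∨ (p1 ∧ p2)
⇔ (¬p3 ∨ p1) ∧ (¬p3 ∨ p2) ∧ (p1 ∨ p1) ∧ (p1 ∨ p2)   [distribute ∨ over ∧]
⇔ (¬p3 ∨ p2) ∧ p1   [simplify]

(¬p3 ∨ p2) ∧ p1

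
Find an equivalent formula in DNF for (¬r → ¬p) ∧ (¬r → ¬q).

(¬r → ¬p) ∧ (¬r → ¬q)
≡ (¬¬r ∨ ¬p) ∧ (¬r → ¬q)   — eliminate →
≡ (¬¬r ∨ ¬p) ∧ (¬¬r ∨ ¬q)   — eliminate →
≡ (r ∨ ¬p) ∧ (¬¬r ∨ ¬q)   — double negation
≡ (r ∨ ¬p) ∧ (r ∨ ¬q)   — double negation
≡ (r ∧ r) ∨ (r ∧ ¬q) ∨ (¬p ∧ r) ∨ (¬p ∧ ¬q)   — distribute ∧ over ∨
≡ r ∨ (¬p ∧ ¬q)   — simplify

r ∨ (¬p ∧ ¬q)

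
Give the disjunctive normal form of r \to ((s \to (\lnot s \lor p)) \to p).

\lnot r \lor (s \land \lnot p) \lor p

r \to ((s \to (\lnot s \lor p)) \to p)
≡ \lnot r \lor ((s \to (\lnot s \lor p)) \to p)   [eliminate \to]
≡ \lnot r \lor \lnot (s \to (\lnot s \lor p)) \lor p   [eliminate \to]
≡ \lnot r \lor \lnot (\lnot s \lor \lnot s \lor p) \lor p   [eliminate \to]
≡ \lnot r \lor (\lnot \lnot s \land \lnot \lnot s \land \lnot p) \lor p   [De Morgan]
≡ \lnot r \lor (s \land \lnot \lnot s \land \lnot p) \lor p   [double negation]
≡ \lnot r \lor (s \land s \land \lnot p) \lor p   [double negation]
≡ \lnot r \lor (s \land \lnot p) \lor p   [simplify]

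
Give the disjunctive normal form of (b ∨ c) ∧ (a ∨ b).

(b ∨ c) ∧ (a ∨ b)
≡ (b ∧ a) ∨ (b ∧ b) ∨ (c ∧ a) ∨ (c ∧ b)   (distribute ∧ over ∨)
≡ b ∨ (c ∧ a)   (simplify)

b ∨ (c ∧ a)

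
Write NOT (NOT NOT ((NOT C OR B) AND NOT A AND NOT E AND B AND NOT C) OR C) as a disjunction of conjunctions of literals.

NOT (NOT NOT ((NOT C OR B) AND NOT A AND NOT E AND B AND NOT C) OR C)
⇔ NOT NOT NOT ((NOT C OR B) AND NOT A AND NOT E AND B AND NOT C) AND NOT C   [De Morgan]
⇔ NOT ((NOT C OR B) AND NOT A AND NOT E AND B AND NOT C) AND NOT C   [double negation]
⇔ (NOT (NOT C OR B) OR NOT NOT A OR NOT NOT E OR NOT B OR NOT NOT C) AND NOT C   [De Morgan]
⇔ ((NOT NOT C AND NOT B) OR NOT NOT A OR NOT NOT E OR NOT B OR NOT NOT C) AND NOT C   [De Morgan]
⇔ ((C AND NOT B) OR NOT NOT A OR NOT NOT E OR NOT B OR NOT NOT C) AND NOT C   [double negation]
⇔ ((C AND NOT B) OR A OR NOT NOT E OR NOT B OR NOT NOT C) AND NOT C   [double negation]
⇔ ((C AND NOT B) OR A OR E OR NOT B OR NOT NOT C) AND NOT C   [double negation]
⇔ ((C AND NOT B) OR A OR E OR NOT B OR C) AND NOT C   [double negation]
⇔ (C AND NOT B AND NOT C) OR (A AND NOT C) OR (E AND NOT C) OR (NOT B AND NOT C) OR (C AND NOT C)   [distribute AND over OR]
⇔ (A AND NOT C) OR (E AND NOT C) OR (NOT B AND NOT C)   [simplify]

(A AND NOT C) OR (E AND NOT C) OR (NOT B AND NOT C)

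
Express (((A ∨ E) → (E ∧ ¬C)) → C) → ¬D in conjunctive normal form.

(¬A ∨ E ∨ ¬D) ∧ (¬C ∨ ¬D)

(((A ∨ E) → (E ∧ ¬C)) → C) → ¬D
= ¬(((A ∨ E) → (E ∧ ¬C)) → C) ∨ ¬D   (eliminate →)
= ¬(¬((A ∨ E) → (E ∧ ¬C)) ∨ C) ∨ ¬D   (eliminate →)
= ¬(¬(¬(A ∨ E) ∨ (E ∧ ¬C)) ∨ C) ∨ ¬D   (eliminate →)
= (¬¬(¬(A ∨ E) ∨ (E ∧ ¬C)) ∧ ¬C) ∨ ¬D   (De Morgan)
= ((¬(A ∨ E) ∨ (E ∧ ¬C)) ∧ ¬C) ∨ ¬D   (double negation)
= (((¬A ∧ ¬E) ∨ (E ∧ ¬C)) ∧ ¬C) ∨ ¬D   (De Morgan)
= (¬A ∨ E ∨ ¬D) ∧ (¬A ∨ ¬C ∨ ¬D) ∧ (¬E ∨ E ∨ ¬D) ∧ (¬E ∨ ¬C ∨ ¬D) ∧ (¬C ∨ ¬D)   (distribute ∨ over ∧)
= (¬A ∨ E ∨ ¬D) ∧ (¬C ∨ ¬D)   (simplify)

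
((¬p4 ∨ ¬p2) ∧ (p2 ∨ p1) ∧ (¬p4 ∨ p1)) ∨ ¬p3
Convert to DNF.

((¬p4 ∨ ¬p2) ∧ (p2 ∨ p1) ∧ (¬p4 ∨ p1)) ∨ ¬p3
= (¬p4 ∧ p2 ∧ ¬p4) ∨ (¬p4 ∧ p2 ∧ p1) ∨ (¬p4 ∧ p1 ∧ ¬p4) ∨ (¬p4 ∧ p1 ∧ p1) ∨ (¬p2 ∧ p2 ∧ ¬p4) ∨ (¬p2 ∧ p2 ∧ p1) ∨ (¬p2 ∧ p1 ∧ ¬p4) ∨ (¬p2 ∧ p1 ∧ p1) ∨ ¬p3   [distribute ∧ over ∨]
= (¬p4 ∧ p2) ∨ (¬p4 ∧ p1) ∨ (¬p2 ∧ p1) ∨ ¬p3   [simplify]

(¬p4 ∧ p2) ∨ (¬p4 ∧ p1) ∨ (¬p2 ∧ p1) ∨ ¬p3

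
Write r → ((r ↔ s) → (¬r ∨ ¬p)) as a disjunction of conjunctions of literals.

r → ((r ↔ s) → (¬r ∨ ¬p))
⇔ ¬r ∨ ((r ↔ s) → (¬r ∨ ¬p))   (eliminate →)
⇔ ¬r ∨ ¬(r ↔ s) ∨ ¬r ∨ ¬p   (eliminate →)
⇔ ¬r ∨ ¬((r → s) ∧ (s → r)) ∨ ¬r ∨ ¬p   (eliminate ↔)
⇔ ¬r ∨ ¬((¬r ∨ s) ∧ (s → r)) ∨ ¬r ∨ ¬p   (eliminate →)
⇔ ¬r ∨ ¬((¬r ∨ s) ∧ (¬s ∨ r)) ∨ ¬r ∨ ¬p   (eliminate →)
⇔ ¬r ∨ ¬(¬r ∨ s) ∨ ¬(¬s ∨ r) ∨ ¬r ∨ ¬p   (De Morgan)
⇔ ¬r ∨ (¬¬r ∧ ¬s) ∨ ¬(¬s ∨ r) ∨ ¬r ∨ ¬p   (De Morgan)
⇔ ¬r ∨ (r ∧ ¬s) ∨ ¬(¬s ∨ r) ∨ ¬r ∨ ¬p   (double negation)
⇔ ¬r ∨ (r ∧ ¬s) ∨ (¬¬s ∧ ¬r) ∨ ¬r ∨ ¬p   (De Morgan)
⇔ ¬r ∨ (r ∧ ¬s) ∨ (s ∧ ¬r) ∨ ¬r ∨ ¬p   (double negation)
⇔ ¬r ∨ (r ∧ ¬s) ∨ ¬p   (simplify)

¬r ∨ (r ∧ ¬s) ∨ ¬p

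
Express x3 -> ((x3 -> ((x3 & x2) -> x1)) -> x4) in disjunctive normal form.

~x3 | (x3 & x2 & ~x1) | x4

x3 -> ((x3 -> ((x3 & x2) -> x1)) -> x4)
≡ ~x3 | ((x3 -> ((x3 & x2) -> x1)) -> x4)   — eliminate ->
≡ ~x3 | ~(x3 -> ((x3 & x2) -> x1)) | x4   — eliminate ->
≡ ~x3 | ~(~x3 | ((x3 & x2) -> x1)) | x4   — eliminate ->
≡ ~x3 | ~(~x3 | ~(x3 & x2) | x1) | x4   — eliminate ->
≡ ~x3 | (~~x3 & ~~(x3 & x2) & ~x1) | x4   — De Morgan
≡ ~x3 | (x3 & ~~(x3 & x2) & ~x1) | x4   — double negation
≡ ~x3 | (x3 & x3 & x2 & ~x1) | x4   — double negation
≡ ~x3 | (x3 & x2 & ~x1) | x4   — simplify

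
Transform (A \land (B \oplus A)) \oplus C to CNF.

(A \lor C) \land (\lnot B \lor \lnot A \lor C) \land (\lnot A \lor B \lor \lnot C)

(A \land (B \oplus A)) \oplus C
≡ ((A \land (B \oplus A)) \lor C) \land \lnot (A \land (B \oplus A) \land C)   — expand \oplus
≡ ((A \land (B \lor A) \land \lnot (B \land A)) \lor C) \land \lnot (A \land (B \oplus A) \land C)   — expand \oplus
≡ ((A \land (B \lor A) \land \lnot (B \land A)) \lor C) \land \lnot (A \land (B \lor A) \land \lnot (B \land A) \land C)   — expand \oplus
≡ ((A \land (B \lor A) \land (\lnot B \lor \lnot A)) \lor C) \land \lnot (A \land (B \lor A) \land \lnot (B \land A) \land C)   — De Morgan
≡ ((A \land (B \lor A) \land (\lnot B \lor \lnot A)) \lor C) \land (\lnot A \lor \lnot (B \lor A) \lor \lnot \lnot (B \land A) \lor \lnot C)   — De Morgan
≡ ((A \land (B \lor A) \land (\lnot B \lor \lnot A)) \lor C) \land (\lnot A \lor (\lnot B \land \lnot A) \lor \lnot \lnot (B \land A) \lor \lnot C)   — De Morgan
≡ ((A \land (B \lor A) \land (\lnot B \lor \lnot A)) \lor C) \land (\lnot A \lor (\lnot B \land \lnot A) \lor (B \land A) \lor \lnot C)   — double negation
≡ (A \lor C) \land (B \lor A \lor C) \land (\lnot B \lor \lnot A \lor C) \land (\lnot A \lor \lnot B \lor B \lor \lnot C) \land (\lnot A \lor \lnot B \lor A \lor \lnot C) \land (\lnot A \lor \lnot A \lor B \lor \lnot C) \land (\lnot A \lor \lnot A \lor A \lor \lnot C)   — distribute \lor over \land
≡ (A \lor C) \land (\lnot B \lor \lnot A \lor C) \land (\lnot A \lor B \lor \lnot C)   — simplify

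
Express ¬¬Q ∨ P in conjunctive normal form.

¬¬Q ∨ P
≡ Q ∨ P   [double negation]

Q ∨ P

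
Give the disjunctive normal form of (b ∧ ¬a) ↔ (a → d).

(b ∧ ¬a) ↔ (a → d)
≡ ((b ∧ ¬a) → (a → d)) ∧ ((a → d) → (b ∧ ¬a))
≡ (¬(b ∧ ¬a) ∨ (a → d)) ∧ ((a → d) → (b ∧ ¬a))
≡ (¬(b ∧ ¬a) ∨ ¬a ∨ d) ∧ ((a → d) → (b ∧ ¬a))
≡ (¬(b ∧ ¬a) ∨ ¬a ∨ d) ∧ (¬(a → d) ∨ (b ∧ ¬a))
≡ (¬(b ∧ ¬a) ∨ ¬a ∨ d) ∧ (¬(¬a ∨ d) ∨ (b ∧ ¬a))
≡ (¬b ∨ ¬¬a ∨ ¬a ∨ d) ∧ (¬(¬a ∨ d) ∨ (b ∧ ¬a))
≡ (¬b ∨ a ∨ ¬a ∨ d) ∧ (¬(¬a ∨ d) ∨ (b ∧ ¬a))
≡ (¬b ∨ a ∨ ¬a ∨ d) ∧ ((¬¬a ∧ ¬d) ∨ (b ∧ ¬a))
≡ (¬b ∨ a ∨ ¬a ∨ d) ∧ ((a ∧ ¬d) ∨ (b ∧ ¬a))
≡ (¬b ∧ a ∧ ¬d) ∨ (¬b ∧ b ∧ ¬a) ∨ (a ∧ a ∧ ¬d) ∨ (a ∧ b ∧ ¬a) ∨ (¬a ∧ a ∧ ¬d) ∨ (¬a ∧ b ∧ ¬a) ∨ (d ∧ a ∧ ¬d) ∨ (d ∧ b ∧ ¬a)
≡ (a ∧ ¬d) ∨ (¬a ∧ b)

(a ∧ ¬d) ∨ (¬a ∧ b)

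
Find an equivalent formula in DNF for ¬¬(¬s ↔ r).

s ∧ ¬r ∨ r ∧ ¬s

¬¬(¬s ↔ r)
≡ ¬¬((¬s → r) ∧ (r → ¬s))   — eliminate ↔
≡ ¬¬((¬¬s ∨ r) ∧ (r → ¬s))   — eliminate →
≡ ¬¬((¬¬s ∨ r) ∧ (¬r ∨ ¬s))   — eliminate →
≡ (¬¬s ∨ r) ∧ (¬r ∨ ¬s)   — double negation
≡ (s ∨ r) ∧ (¬r ∨ ¬s)   — double negation
≡ s ∧ ¬r ∨ s ∧ ¬s ∨ r ∧ ¬r ∨ r ∧ ¬s   — distribute ∧ over ∨
≡ s ∧ ¬r ∨ r ∧ ¬s   — simplify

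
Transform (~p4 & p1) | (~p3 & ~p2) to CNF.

(~p4 | ~p3) & (~p4 | ~p2) & (p1 | ~p3) & (p1 | ~p2)

(~p4 & p1) | (~p3 & ~p2)
⇔ (~p4 | ~p3) & (~p4 | ~p2) & (p1 | ~p3) & (p1 | ~p2)   [distribute | over &]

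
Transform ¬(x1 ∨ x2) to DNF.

¬(x1 ∨ x2)
= ¬x1 ∧ ¬x2   [De Morgan]

¬x1 ∧ ¬x2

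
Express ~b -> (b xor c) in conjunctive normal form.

b | c

~b -> (b xor c)
≡ ~~b | (b xor c)   [eliminate ->]
≡ ~~b | ((b | c) & ~(b & c))   [expand xor]
≡ b | ((b | c) & ~(b & c))   [double negation]
≡ b | ((b | c) & (~b | ~c))   [De Morgan]
≡ (b | b | c) & (b | ~b | ~c)   [distribute | over &]
≡ b | c   [simplify]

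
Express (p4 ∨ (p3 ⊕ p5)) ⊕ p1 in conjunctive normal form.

(p4 ∨ (p3 ⊕ p5)) ⊕ p1
≡ (p4 ∨ (p3 ⊕ p5) ∨ p1) ∧ ¬((p4 ∨ (p3 ⊕ p5)) ∧ p1)   [expand ⊕]
≡ (p4 ∨ ((p3 ∨ p5) ∧ ¬(p3 ∧ p5)) ∨ p1) ∧ ¬((p4 ∨ (p3 ⊕ p5)) ∧ p1)   [expand ⊕]
≡ (p4 ∨ ((p3 ∨ p5) ∧ ¬(p3 ∧ p5)) ∨ p1) ∧ ¬((p4 ∨ ((p3 ∨ p5) ∧ ¬(p3 ∧ p5))) ∧ p1)   [expand ⊕]
≡ (p4 ∨ ((p3 ∨ p5) ∧ (¬p3 ∨ ¬p5)) ∨ p1) ∧ ¬((p4 ∨ ((p3 ∨ p5) ∧ ¬(p3 ∧ p5))) ∧ p1)   [De Morgan]
≡ (p4 ∨ ((p3 ∨ p5) ∧ (¬p3 ∨ ¬p5)) ∨ p1) ∧ (¬(p4 ∨ ((p3 ∨ p5) ∧ ¬(p3 ∧ p5))) ∨ ¬p1)   [De Morgan]
≡ (p4 ∨ ((p3 ∨ p5) ∧ (¬p3 ∨ ¬p5)) ∨ p1) ∧ ((¬p4 ∧ ¬((p3 ∨ p5) ∧ ¬(p3 ∧ p5))) ∨ ¬p1)   [De Morgan]
≡ (p4 ∨ ((p3 ∨ p5) ∧ (¬p3 ∨ ¬p5)) ∨ p1) ∧ ((¬p4 ∧ (¬(p3 ∨ p5) ∨ ¬¬(p3 ∧ p5))) ∨ ¬p1)   [De Morgan]
≡ (p4 ∨ ((p3 ∨ p5) ∧ (¬p3 ∨ ¬p5)) ∨ p1) ∧ ((¬p4 ∧ ((¬p3 ∧ ¬p5) ∨ ¬¬(p3 ∧ p5))) ∨ ¬p1)   [De Morgan]
≡ (p4 ∨ ((p3 ∨ p5) ∧ (¬p3 ∨ ¬p5)) ∨ p1) ∧ ((¬p4 ∧ ((¬p3 ∧ ¬p5) ∨ (p3 ∧ p5))) ∨ ¬p1)   [double negation]
≡ (p4 ∨ p3 ∨ p5 ∨ p1) ∧ (p4 ∨ ¬p3 ∨ ¬p5 ∨ p1) ∧ (¬p4 ∨ ¬p1) ∧ (¬p3 ∨ p3 ∨ ¬p1) ∧ (¬p3 ∨ p5 ∨ ¬p1) ∧ (¬p5 ∨ p3 ∨ ¬p1) ∧ (¬p5 ∨ p5 ∨ ¬p1)   [distribute ∨ over ∧]
≡ (p4 ∨ p3 ∨ p5 ∨ p1) ∧ (p4 ∨ ¬p3 ∨ ¬p5 ∨ p1) ∧ (¬p4 ∨ ¬p1) ∧ (¬p3 ∨ p5 ∨ ¬p1) ∧ (¬p5 ∨ p3 ∨ ¬p1)   [simplify]

(p4 ∨ p3 ∨ p5 ∨ p1) ∧ (p4 ∨ ¬p3 ∨ ¬p5 ∨ p1) ∧ (¬p4 ∨ ¬p1) ∧ (¬p3 ∨ p5 ∨ ¬p1) ∧ (¬p5 ∨ p3 ∨ ¬p1)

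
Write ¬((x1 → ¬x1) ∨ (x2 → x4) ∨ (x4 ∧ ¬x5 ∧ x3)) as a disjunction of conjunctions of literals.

¬((x1 → ¬x1) ∨ (x2 → x4) ∨ (x4 ∧ ¬x5 ∧ x3))
≡ ¬(¬x1 ∨ ¬x1 ∨ (x2 → x4) ∨ (x4 ∧ ¬x5 ∧ x3))   (eliminate →)
≡ ¬(¬x1 ∨ ¬x1 ∨ ¬x2 ∨ x4 ∨ (x4 ∧ ¬x5 ∧ x3))   (eliminate →)
≡ ¬¬x1 ∧ ¬¬x1 ∧ ¬¬x2 ∧ ¬x4 ∧ ¬(x4 ∧ ¬x5 ∧ x3)   (De Morgan)
≡ x1 ∧ ¬¬x1 ∧ ¬¬x2 ∧ ¬x4 ∧ ¬(x4 ∧ ¬x5 ∧ x3)   (double negation)
≡ x1 ∧ x1 ∧ ¬¬x2 ∧ ¬x4 ∧ ¬(x4 ∧ ¬x5 ∧ x3)   (double negation)
≡ x1 ∧ x1 ∧ x2 ∧ ¬x4 ∧ ¬(x4 ∧ ¬x5 ∧ x3)   (double negation)
≡ x1 ∧ x1 ∧ x2 ∧ ¬x4 ∧ (¬x4 ∨ ¬¬x5 ∨ ¬x3)   (De Morgan)
≡ x1 ∧ x1 ∧ x2 ∧ ¬x4 ∧ (¬x4 ∨ x5 ∨ ¬x3)   (double negation)
≡ (x1 ∧ x1 ∧ x2 ∧ ¬x4 ∧ ¬x4) ∨ (x1 ∧ x1 ∧ x2 ∧ ¬x4 ∧ x5) ∨ (x1 ∧ x1 ∧ x2 ∧ ¬x4 ∧ ¬x3)   (distribute ∧ over ∨)
≡ x1 ∧ x2 ∧ ¬x4   (simplify)

x1 ∧ x2 ∧ ¬x4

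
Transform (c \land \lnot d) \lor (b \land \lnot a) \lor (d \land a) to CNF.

(c \lor b \lor d) \land (c \lor b \lor a) \land (c \lor \lnot a \lor d) \land (\lnot d \lor b \lor a)

(c \land \lnot d) \lor (b \land \lnot a) \lor (d \land a)
≡ (c \lor b \lor d) \land (c \lor b \lor a) \land (c \lor \lnot a \lor d) \land (c \lor \lnot a \lor a) \land (\lnot d \lor b \lor d) \land (\lnot d \lor b \lor a) \land (\lnot d \lor \lnot a \lor d) \land (\lnot d \lor \lnot a \lor a)   — distribute \lor over \land
≡ (c \lor b \lor d) \land (c \lor b \lor a) \land (c \lor \lnot a \lor d) \land (\lnot d \lor b \lor a)   — simplify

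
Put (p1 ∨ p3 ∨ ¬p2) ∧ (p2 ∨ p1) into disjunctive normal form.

p1 ∨ (p3 ∧ p2)

(p1 ∨ p3 ∨ ¬p2) ∧ (p2 ∨ p1)
= (p1 ∧ p2) ∨ (p1 ∧ p1) ∨ (p3 ∧ p2) ∨ (p3 ∧ p1) ∨ (¬p2 ∧ p2) ∨ (¬p2 ∧ p1)
= p1 ∨ (p3 ∧ p2)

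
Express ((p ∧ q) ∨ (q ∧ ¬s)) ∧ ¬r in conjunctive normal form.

(p ∨ ¬s) ∧ q ∧ ¬r

((p ∧ q) ∨ (q ∧ ¬s)) ∧ ¬r
⇔ (p ∨ q) ∧ (p ∨ ¬s) ∧ (q ∨ q) ∧ (q ∨ ¬s) ∧ ¬r   [distribute ∨ over ∧]
⇔ (p ∨ ¬s) ∧ q ∧ ¬r   [simplify]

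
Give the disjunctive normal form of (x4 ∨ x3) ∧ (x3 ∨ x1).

(x4 ∨ x3) ∧ (x3 ∨ x1)
≡ (x4 ∧ x3) ∨ (x4 ∧ x1) ∨ (x3 ∧ x3) ∨ (x3 ∧ x1)
≡ (x4 ∧ x1) ∨ x3

(x4 ∧ x1) ∨ x3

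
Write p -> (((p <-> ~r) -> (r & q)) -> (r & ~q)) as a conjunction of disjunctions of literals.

p -> (((p <-> ~r) -> (r & q)) -> (r & ~q))
= ~p | (((p <-> ~r) -> (r & q)) -> (r & ~q))   [eliminate ->]
= ~p | ~((p <-> ~r) -> (r & q)) | (r & ~q)   [eliminate ->]
= ~p | ~(~(p <-> ~r) | (r & q)) | (r & ~q)   [eliminate ->]
= ~p | ~(~((p -> ~r) & (~r -> p)) | (r & q)) | (r & ~q)   [eliminate <->]
= ~p | ~(~((~p | ~r) & (~r -> p)) | (r & q)) | (r & ~q)   [eliminate ->]
= ~p | ~(~((~p | ~r) & (~~r | p)) | (r & q)) | (r & ~q)   [eliminate ->]
= ~p | (~~((~p | ~r) & (~~r | p)) & ~(r & q)) | (r & ~q)   [De Morgan]
= ~p | ((~p | ~r) & (~~r | p) & ~(r & q)) | (r & ~q)   [double negation]
= ~p | ((~p | ~r) & (r | p) & ~(r & q)) | (r & ~q)   [double negation]
= ~p | ((~p | ~r) & (r | p) & (~r | ~q)) | (r & ~q)   [De Morgan]
= (~p | ~p | ~r | r) & (~p | ~p | ~r | ~q) & (~p | r | p | r) & (~p | r | p | ~q) & (~p | ~r | ~q | r) & (~p | ~r | ~q | ~q)   [distribute | over &]
= ~p | ~r | ~q   [simplify]

~p | ~r | ~q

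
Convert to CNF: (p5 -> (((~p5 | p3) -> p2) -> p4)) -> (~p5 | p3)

~p4 | ~p5 | p3

(p5 -> (((~p5 | p3) -> p2) -> p4)) -> (~p5 | p3)
≡ ~(p5 -> (((~p5 | p3) -> p2) -> p4)) | ~p5 | p3   [eliminate ->]
≡ ~(~p5 | (((~p5 | p3) -> p2) -> p4)) | ~p5 | p3   [eliminate ->]
≡ ~(~p5 | ~((~p5 | p3) -> p2) | p4) | ~p5 | p3   [eliminate ->]
≡ ~(~p5 | ~(~(~p5 | p3) | p2) | p4) | ~p5 | p3   [eliminate ->]
≡ (~~p5 & ~~(~(~p5 | p3) | p2) & ~p4) | ~p5 | p3   [De Morgan]
≡ (p5 & ~~(~(~p5 | p3) | p2) & ~p4) | ~p5 | p3   [double negation]
≡ (p5 & (~(~p5 | p3) | p2) & ~p4) | ~p5 | p3   [double negation]
≡ (p5 & ((~~p5 & ~p3) | p2) & ~p4) | ~p5 | p3   [De Morgan]
≡ (p5 & ((p5 & ~p3) | p2) & ~p4) | ~p5 | p3   [double negation]
≡ (p5 | ~p5 | p3) & (p5 | p2 | ~p5 | p3) & (~p3 | p2 | ~p5 | p3) & (~p4 | ~p5 | p3)   [distribute | over &]
≡ ~p4 | ~p5 | p3   [simplify]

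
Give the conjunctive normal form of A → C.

¬A ∨ C

A → C
= ¬A ∨ C   [eliminate →]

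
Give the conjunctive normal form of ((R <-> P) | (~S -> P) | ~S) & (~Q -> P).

((R <-> P) | (~S -> P) | ~S) & (~Q -> P)
≡ (((R -> P) & (P -> R)) | (~S -> P) | ~S) & (~Q -> P)   [eliminate <->]
≡ (((~R | P) & (P -> R)) | (~S -> P) | ~S) & (~Q -> P)   [eliminate ->]
≡ (((~R | P) & (~P | R)) | (~S -> P) | ~S) & (~Q -> P)   [eliminate ->]
≡ (((~R | P) & (~P | R)) | ~~S | P | ~S) & (~Q -> P)   [eliminate ->]
≡ (((~R | P) & (~P | R)) | ~~S | P | ~S) & (~~Q | P)   [eliminate ->]
≡ (((~R | P) & (~P | R)) | S | P | ~S) & (~~Q | P)   [double negation]
≡ (((~R | P) & (~P | R)) | S | P | ~S) & (Q | P)   [double negation]
≡ (~R | P | S | P | ~S) & (~P | R | S | P | ~S) & (Q | P)   [distribute | over &]
≡ Q | P   [simplify]

Q | P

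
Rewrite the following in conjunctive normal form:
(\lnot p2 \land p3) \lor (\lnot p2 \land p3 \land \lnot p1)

\lnot p2 \land p3

(\lnot p2 \land p3) \lor (\lnot p2 \land p3 \land \lnot p1)
≡ (\lnot p2 \lor \lnot p2) \land (\lnot p2 \lor p3) \land (\lnot p2 \lor \lnot p1) \land (p3 \lor \lnot p2) \land (p3 \lor p3) \land (p3 \lor \lnot p1)   [distribute \lor over \land]
≡ \lnot p2 \land p3   [simplify]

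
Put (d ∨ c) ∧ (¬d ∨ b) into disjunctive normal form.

(d ∨ c) ∧ (¬d ∨ b)
⇔ d ∧ ¬d ∨ d ∧ b ∨ c ∧ ¬d ∨ c ∧ b   — distribute ∧ over ∨
⇔ d ∧ b ∨ c ∧ ¬d ∨ c ∧ b   — simplify

d ∧ b ∨ c ∧ ¬d ∨ c ∧ b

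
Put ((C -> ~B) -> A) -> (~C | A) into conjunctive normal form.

((C -> ~B) -> A) -> (~C | A)
≡ ~((C -> ~B) -> A) | ~C | A   [eliminate ->]
≡ ~(~(C -> ~B) | A) | ~C | A   [eliminate ->]
≡ ~(~(~C | ~B) | A) | ~C | A   [eliminate ->]
≡ (~~(~C | ~B) & ~A) | ~C | A   [De Morgan]
≡ ((~C | ~B) & ~A) | ~C | A   [double negation]
≡ (~C | ~B | ~C | A) & (~A | ~C | A)   [distribute | over &]
≡ ~C | ~B | A   [simplify]

~C | ~B | A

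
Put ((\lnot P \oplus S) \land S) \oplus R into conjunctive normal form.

((\lnot P \oplus S) \land S) \oplus R
⇔ (((\lnot P \oplus S) \land S) \lor R) \land \lnot ((\lnot P \oplus S) \land S \land R)   [expand \oplus]
⇔ (((\lnot P \lor S) \land \lnot (\lnot P \land S) \land S) \lor R) \land \lnot ((\lnot P \oplus S) \land S \land R)   [expand \oplus]
⇔ (((\lnot P \lor S) \land \lnot (\lnot P \land S) \land S) \lor R) \land \lnot ((\lnot P \lor S) \land \lnot (\lnot P \land S) \land S \land R)   [expand \oplus]
⇔ (((\lnot P \lor S) \land (\lnot \lnot P \lor \lnot S) \land S) \lor R) \land \lnot ((\lnot P \lor S) \land \lnot (\lnot P \land S) \land S \land R)   [De Morgan]
⇔ (((\lnot P \lor S) \land (P \lor \lnot S) \land S) \lor R) \land \lnot ((\lnot P \lor S) \land \lnot (\lnot P \land S) \land S \land R)   [double negation]
⇔ (((\lnot P \lor S) \land (P \lor \lnot S) \land S) \lor R) \land (\lnot (\lnot P \lor S) \lor \lnot \lnot (\lnot P \land S) \lor \lnot S \lor \lnot R)   [De Morgan]
⇔ (((\lnot P \lor S) \land (P \lor \lnot S) \land S) \lor R) \land ((\lnot \lnot P \land \lnot S) \lor \lnot \lnot (\lnot P \land S) \lor \lnot S \lor \lnot R)   [De Morgan]
⇔ (((\lnot P \lor S) \land (P \lor \lnot S) \land S) \lor R) \land ((P \land \lnot S) \lor \lnot \lnot (\lnot P \land S) \lor \lnot S \lor \lnot R)   [double negation]
⇔ (((\lnot P \lor S) \land (P \lor \lnot S) \land S) \lor R) \land ((P \land \lnot S) \lor (\lnot P \land S) \lor \lnot S \lor \lnot R)   [double negation]
⇔ (\lnot P \lor S \lor R) \land (P \lor \lnot S \lor R) \land (S \lor R) \land (P \lor \lnot P \lor \lnot S \lor \lnot R) \land (P \lor S \lor \lnot S \lor \lnot R) \land (\lnot S \lor \lnot P \lor \lnot S \lor \lnot R) \land (\lnot S \lor S \lor \lnot S \lor \lnot R)   [distribute \lor over \land]
⇔ (P \lor \lnot S \lor R) \land (S \lor R) \land (\lnot S \lor \lnot P \lor \lnot R)   [simplify]

(P \lor \lnot S \lor R) \land (S \lor R) \land (\lnot S \lor \lnot P \lor \lnot R)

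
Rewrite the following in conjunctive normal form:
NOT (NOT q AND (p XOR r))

NOT (NOT q AND (p XOR r))
⇔ NOT (NOT q AND (p OR r) AND NOT (p AND r))   — expand XOR
⇔ NOT NOT q OR NOT (p OR r) OR NOT NOT (p AND r)   — De Morgan
⇔ q OR NOT (p OR r) OR NOT NOT (p AND r)   — double negation
⇔ q OR (NOT p AND NOT r) OR NOT NOT (p AND r)   — De Morgan
⇔ q OR (NOT p AND NOT r) OR (p AND r)   — double negation
⇔ (q OR NOT p OR p) AND (q OR NOT p OR r) AND (q OR NOT r OR p) AND (q OR NOT r OR r)   — distribute OR over AND
⇔ (q OR NOT p OR r) AND (q OR NOT r OR p)   — simplify

(q OR NOT p OR r) AND (q OR NOT r OR p)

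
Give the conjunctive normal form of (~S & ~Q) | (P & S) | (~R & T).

(~S & ~Q) | (P & S) | (~R & T)
≡ (~S | P | ~R) & (~S | P | T) & (~S | S | ~R) & (~S | S | T) & (~Q | P | ~R) & (~Q | P | T) & (~Q | S | ~R) & (~Q | S | T)   [distribute | over &]
≡ (~S | P | ~R) & (~S | P | T) & (~Q | P | ~R) & (~Q | P | T) & (~Q | S | ~R) & (~Q | S | T)   [simplify]

(~S | P | ~R) & (~S | P | T) & (~Q | P | ~R) & (~Q | P | T) & (~Q | S | ~R) & (~Q | S | T)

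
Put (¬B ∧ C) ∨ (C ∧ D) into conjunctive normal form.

(¬B ∨ D) ∧ C

(¬B ∧ C) ∨ (C ∧ D)
⇔ (¬B ∨ C) ∧ (¬B ∨ D) ∧ (C ∨ C) ∧ (C ∨ D)   — distribute ∨ over ∧
⇔ (¬B ∨ D) ∧ C   — simplify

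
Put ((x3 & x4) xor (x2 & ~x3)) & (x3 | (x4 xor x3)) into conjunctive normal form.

(x3 | x2) & (x4 | x2) & (x4 | ~x3) & (x3 | x4)

((x3 & x4) xor (x2 & ~x3)) & (x3 | (x4 xor x3))
≡ ((x3 & x4) | (x2 & ~x3)) & ~(x3 & x4 & x2 & ~x3) & (x3 | (x4 xor x3))   — expand xor
≡ ((x3 & x4) | (x2 & ~x3)) & ~(x3 & x4 & x2 & ~x3) & (x3 | ((x4 | x3) & ~(x4 & x3)))   — expand xor
≡ ((x3 & x4) | (x2 & ~x3)) & (~x3 | ~x4 | ~x2 | ~~x3) & (x3 | ((x4 | x3) & ~(x4 & x3)))   — De Morgan
≡ ((x3 & x4) | (x2 & ~x3)) & (~x3 | ~x4 | ~x2 | x3) & (x3 | ((x4 | x3) & ~(x4 & x3)))   — double negation
≡ ((x3 & x4) | (x2 & ~x3)) & (~x3 | ~x4 | ~x2 | x3) & (x3 | ((x4 | x3) & (~x4 | ~x3)))   — De Morgan
≡ (x3 | x2) & (x3 | ~x3) & (x4 | x2) & (x4 | ~x3) & (~x3 | ~x4 | ~x2 | x3) & (x3 | x4 | x3) & (x3 | ~x4 | ~x3)   — distribute | over &
≡ (x3 | x2) & (x4 | x2) & (x4 | ~x3) & (x3 | x4)   — simplify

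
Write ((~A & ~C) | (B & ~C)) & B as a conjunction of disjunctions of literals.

~C & B

((~A & ~C) | (B & ~C)) & B
= (~A | B) & (~A | ~C) & (~C | B) & (~C | ~C) & B   [distribute | over &]
= ~C & B   [simplify]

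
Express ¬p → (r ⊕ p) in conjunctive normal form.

p ∨ r

¬p → (r ⊕ p)
≡ ¬¬p ∨ (r ⊕ p)
≡ ¬¬p ∨ ((r ∨ p) ∧ ¬(r ∧ p))
≡ p ∨ ((r ∨ p) ∧ ¬(r ∧ p))
≡ p ∨ ((r ∨ p) ∧ (¬r ∨ ¬p))
≡ (p ∨ r ∨ p) ∧ (p ∨ ¬r ∨ ¬p)
≡ p ∨ r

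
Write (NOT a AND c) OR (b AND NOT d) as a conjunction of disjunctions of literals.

(NOT a OR b) AND (NOT a OR NOT d) AND (c OR b) AND (c OR NOT d)

(NOT a AND c) OR (b AND NOT d)
⇔ (NOT a OR b) AND (NOT a OR NOT d) AND (c OR b) AND (c OR NOT d)   — distribute OR over AND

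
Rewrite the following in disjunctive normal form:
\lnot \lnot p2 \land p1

\lnot \lnot p2 \land p1
≡ p2 \land p1   (double negation)

p2 \land p1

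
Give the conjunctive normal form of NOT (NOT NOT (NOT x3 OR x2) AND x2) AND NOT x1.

NOT x2 AND NOT x1

NOT (NOT NOT (NOT x3 OR x2) AND x2) AND NOT x1
≡ (NOT NOT NOT (NOT x3 OR x2) OR NOT x2) AND NOT x1   — De Morgan
≡ (NOT (NOT x3 OR x2) OR NOT x2) AND NOT x1   — double negation
≡ ((NOT NOT x3 AND NOT x2) OR NOT x2) AND NOT x1   — De Morgan
≡ ((x3 AND NOT x2) OR NOT x2) AND NOT x1   — double negation
≡ (x3 OR NOT x2) AND (NOT x2 OR NOT x2) AND NOT x1   — distribute OR over AND
≡ NOT x2 AND NOT x1   — simplify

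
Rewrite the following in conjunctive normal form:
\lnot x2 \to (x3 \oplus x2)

x2 \lor x3

\lnot x2 \to (x3 \oplus x2)
= \lnot \lnot x2 \lor (x3 \oplus x2)   [eliminate \to]
= \lnot \lnot x2 \lor ((x3 \lor x2) \land \lnot (x3 \land x2))   [expand \oplus]
= x2 \lor ((x3 \lor x2) \land \lnot (x3 \land x2))   [double negation]
= x2 \lor ((x3 \lor x2) \land (\lnot x3 \lor \lnot x2))   [De Morgan]
= (x2 \lor x3 \lor x2) \land (x2 \lor \lnot x3 \lor \lnot x2)   [distribute \lor over \land]
= x2 \lor x3   [simplify]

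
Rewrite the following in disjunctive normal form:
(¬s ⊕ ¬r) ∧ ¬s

(¬s ⊕ ¬r) ∧ ¬s
≡ ((¬s ∧ ¬¬r) ∨ (¬¬s ∧ ¬r)) ∧ ¬s   — expand ⊕
≡ ((¬s ∧ r) ∨ (¬¬s ∧ ¬r)) ∧ ¬s   — double negation
≡ ((¬s ∧ r) ∨ (s ∧ ¬r)) ∧ ¬s   — double negation
≡ (¬s ∧ r ∧ ¬s) ∨ (s ∧ ¬r ∧ ¬s)   — distribute ∧ over ∨
≡ ¬s ∧ r   — simplify

¬s ∧ r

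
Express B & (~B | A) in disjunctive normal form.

B & A

B & (~B | A)
≡ (B & ~B) | (B & A)   — distribute & over |
≡ B & A   — simplify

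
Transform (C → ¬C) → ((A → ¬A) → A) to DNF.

(C → ¬C) → ((A → ¬A) → A)
= ¬(C → ¬C) ∨ ((A → ¬A) → A)   (eliminate →)
= ¬(¬C ∨ ¬C) ∨ ((A → ¬A) → A)   (eliminate →)
= ¬(¬C ∨ ¬C) ∨ ¬(A → ¬A) ∨ A   (eliminate →)
= ¬(¬C ∨ ¬C) ∨ ¬(¬A ∨ ¬A) ∨ A   (eliminate →)
= (¬¬C ∧ ¬¬C) ∨ ¬(¬A ∨ ¬A) ∨ A   (De Morgan)
= (C ∧ ¬¬C) ∨ ¬(¬A ∨ ¬A) ∨ A   (double negation)
= (C ∧ C) ∨ ¬(¬A ∨ ¬A) ∨ A   (double negation)
= (C ∧ C) ∨ (¬¬A ∧ ¬¬A) ∨ A   (De Morgan)
= (C ∧ C) ∨ (A ∧ ¬¬A) ∨ A   (double negation)
= (C ∧ C) ∨ (A ∧ A) ∨ A   (double negation)
= C ∨ A   (simplify)

C ∨ A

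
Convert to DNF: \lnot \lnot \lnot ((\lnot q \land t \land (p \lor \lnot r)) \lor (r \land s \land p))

\lnot \lnot \lnot ((\lnot q \land t \land (p \lor \lnot r)) \lor (r \land s \land p))
≡ \lnot ((\lnot q \land t \land (p \lor \lnot r)) \lor (r \land s \land p))   — double negation
≡ \lnot (\lnot q \land t \land (p \lor \lnot r)) \land \lnot (r \land s \land p)   — De Morgan
≡ (\lnot \lnot q \lor \lnot t \lor \lnot (p \lor \lnot r)) \land \lnot (r \land s \land p)   — De Morgan
≡ (q \lor \lnot t \lor \lnot (p \lor \lnot r)) \land \lnot (r \land s \land p)   — double negation
≡ (q \lor \lnot t \lor (\lnot p \land \lnot \lnot r)) \land \lnot (r \land s \land p)   — De Morgan
≡ (q \lor \lnot t \lor (\lnot p \land r)) \land \lnot (r \land s \land p)   — double negation
≡ (q \lor \lnot t \lor (\lnot p \land r)) \land (\lnot r \lor \lnot s \lor \lnot p)   — De Morgan
≡ (q \land \lnot r) \lor (q \land \lnot s) \lor (q \land \lnot p) \lor (\lnot t \land \lnot r) \lor (\lnot t \land \lnot s) \lor (\lnot t \land \lnot p) \lor (\lnot p \land r \land \lnot r) \lor (\lnot p \land r \land \lnot s) \lor (\lnot p \land r \land \lnot p)   — distribute \land over \lor
≡ (q \land \lnot r) \lor (q \land \lnot s) \lor (q \land \lnot p) \lor (\lnot t \land \lnot r) \lor (\lnot t \land \lnot s) \lor (\lnot t \land \lnot p) \lor (\lnot p \land r)   — simplify

(q \land \lnot r) \lor (q \land \lnot s) \lor (q \land \lnot p) \lor (\lnot t \land \lnot r) \lor (\lnot t \land \lnot s) \lor (\lnot t \land \lnot p) \lor (\lnot p \land r)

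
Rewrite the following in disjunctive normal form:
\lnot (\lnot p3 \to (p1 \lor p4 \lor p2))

\lnot p3 \land \lnot p1 \land \lnot p4 \land \lnot p2

\lnot (\lnot p3 \to (p1 \lor p4 \lor p2))
≡ \lnot (\lnot \lnot p3 \lor p1 \lor p4 \lor p2)   (eliminate \to)
≡ \lnot \lnot \lnot p3 \land \lnot p1 \land \lnot p4 \land \lnot p2   (De Morgan)
≡ \lnot p3 \land \lnot p1 \land \lnot p4 \land \lnot p2   (double negation)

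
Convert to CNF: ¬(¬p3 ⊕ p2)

¬(¬p3 ⊕ p2)
≡ ¬((¬p3 ∨ p2) ∧ ¬(¬p3 ∧ p2))   [expand ⊕]
≡ ¬(¬p3 ∨ p2) ∨ ¬¬(¬p3 ∧ p2)   [De Morgan]
≡ (¬¬p3 ∧ ¬p2) ∨ ¬¬(¬p3 ∧ p2)   [De Morgan]
≡ (p3 ∧ ¬p2) ∨ ¬¬(¬p3 ∧ p2)   [double negation]
≡ (p3 ∧ ¬p2) ∨ (¬p3 ∧ p2)   [double negation]
≡ (p3 ∨ ¬p3) ∧ (p3 ∨ p2) ∧ (¬p2 ∨ ¬p3) ∧ (¬p2 ∨ p2)   [distribute ∨ over ∧]
≡ (p3 ∨ p2) ∧ (¬p2 ∨ ¬p3)   [simplify]

(p3 ∨ p2) ∧ (¬p2 ∨ ¬p3)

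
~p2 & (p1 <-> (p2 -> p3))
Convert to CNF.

~p2 & (p2 | p1) & (~p3 | p1)

~p2 & (p1 <-> (p2 -> p3))
⇔ ~p2 & (p1 -> (p2 -> p3)) & ((p2 -> p3) -> p1)   [eliminate <->]
⇔ ~p2 & (~p1 | (p2 -> p3)) & ((p2 -> p3) -> p1)   [eliminate ->]
⇔ ~p2 & (~p1 | ~p2 | p3) & ((p2 -> p3) -> p1)   [eliminate ->]
⇔ ~p2 & (~p1 | ~p2 | p3) & (~(p2 -> p3) | p1)   [eliminate ->]
⇔ ~p2 & (~p1 | ~p2 | p3) & (~(~p2 | p3) | p1)   [eliminate ->]
⇔ ~p2 & (~p1 | ~p2 | p3) & ((~~p2 & ~p3) | p1)   [De Morgan]
⇔ ~p2 & (~p1 | ~p2 | p3) & ((p2 & ~p3) | p1)   [double negation]
⇔ ~p2 & (~p1 | ~p2 | p3) & (p2 | p1) & (~p3 | p1)   [distribute | over &]
⇔ ~p2 & (p2 | p1) & (~p3 | p1)   [simplify]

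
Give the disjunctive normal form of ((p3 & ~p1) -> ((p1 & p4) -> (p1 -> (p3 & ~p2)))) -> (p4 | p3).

((p3 & ~p1) -> ((p1 & p4) -> (p1 -> (p3 & ~p2)))) -> (p4 | p3)
= ~((p3 & ~p1) -> ((p1 & p4) -> (p1 -> (p3 & ~p2)))) | p4 | p3   [eliminate ->]
= ~(~(p3 & ~p1) | ((p1 & p4) -> (p1 -> (p3 & ~p2)))) | p4 | p3   [eliminate ->]
= ~(~(p3 & ~p1) | ~(p1 & p4) | (p1 -> (p3 & ~p2))) | p4 | p3   [eliminate ->]
= ~(~(p3 & ~p1) | ~(p1 & p4) | ~p1 | (p3 & ~p2)) | p4 | p3   [eliminate ->]
= (~~(p3 & ~p1) & ~~(p1 & p4) & ~~p1 & ~(p3 & ~p2)) | p4 | p3   [De Morgan]
= (p3 & ~p1 & ~~(p1 & p4) & ~~p1 & ~(p3 & ~p2)) | p4 | p3   [double negation]
= (p3 & ~p1 & p1 & p4 & ~~p1 & ~(p3 & ~p2)) | p4 | p3   [double negation]
= (p3 & ~p1 & p1 & p4 & p1 & ~(p3 & ~p2)) | p4 | p3   [double negation]
= (p3 & ~p1 & p1 & p4 & p1 & (~p3 | ~~p2)) | p4 | p3   [De Morgan]
= (p3 & ~p1 & p1 & p4 & p1 & (~p3 | p2)) | p4 | p3   [double negation]
= (p3 & ~p1 & p1 & p4 & p1 & ~p3) | (p3 & ~p1 & p1 & p4 & p1 & p2) | p4 | p3   [distribute & over |]
= p4 | p3   [simplify]

p4 | p3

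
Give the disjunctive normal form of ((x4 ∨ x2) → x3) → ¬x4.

((x4 ∨ x2) → x3) → ¬x4
≡ ¬((x4 ∨ x2) → x3) ∨ ¬x4   — eliminate →
≡ ¬(¬(x4 ∨ x2) ∨ x3) ∨ ¬x4   — eliminate →
≡ (¬¬(x4 ∨ x2) ∧ ¬x3) ∨ ¬x4   — De Morgan
≡ ((x4 ∨ x2) ∧ ¬x3) ∨ ¬x4   — double negation
≡ (x4 ∧ ¬x3) ∨ (x2 ∧ ¬x3) ∨ ¬x4   — distribute ∧ over ∨

(x4 ∧ ¬x3) ∨ (x2 ∧ ¬x3) ∨ ¬x4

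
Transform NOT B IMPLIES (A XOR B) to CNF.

NOT B IMPLIES (A XOR B)
= NOT NOT B OR (A XOR B)   [eliminate IMPLIES]
= NOT NOT B OR ((A OR B) AND NOT (A AND B))   [expand XOR]
= B OR ((A OR B) AND NOT (A AND B))   [double negation]
= B OR ((A OR B) AND (NOT A OR NOT B))   [De Morgan]
= (B OR A OR B) AND (B OR NOT A OR NOT B)   [distribute OR over AND]
= B OR A   [simplify]

B OR A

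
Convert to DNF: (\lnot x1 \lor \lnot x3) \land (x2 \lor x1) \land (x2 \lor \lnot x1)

(\lnot x1 \lor \lnot x3) \land (x2 \lor x1) \land (x2 \lor \lnot x1)
≡ (\lnot x1 \land x2 \land x2) \lor (\lnot x1 \land x2 \land \lnot x1) \lor (\lnot x1 \land x1 \land x2) \lor (\lnot x1 \land x1 \land \lnot x1) \lor (\lnot x3 \land x2 \land x2) \lor (\lnot x3 \land x2 \land \lnot x1) \lor (\lnot x3 \land x1 \land x2) \lor (\lnot x3 \land x1 \land \lnot x1)   [distribute \land over \lor]
≡ (\lnot x1 \land x2) \lor (\lnot x3 \land x2)   [simplify]

(\lnot x1 \land x2) \lor (\lnot x3 \land x2)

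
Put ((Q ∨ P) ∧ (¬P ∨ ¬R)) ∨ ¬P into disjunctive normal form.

(Q ∧ ¬R) ∨ (P ∧ ¬R) ∨ ¬P

((Q ∨ P) ∧ (¬P ∨ ¬R)) ∨ ¬P
= (Q ∧ ¬P) ∨ (Q ∧ ¬R) ∨ (P ∧ ¬P) ∨ (P ∧ ¬R) ∨ ¬P   [distribute ∧ over ∨]
= (Q ∧ ¬R) ∨ (P ∧ ¬R) ∨ ¬P   [simplify]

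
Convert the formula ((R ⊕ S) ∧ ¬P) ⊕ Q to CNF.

(R ∨ S ∨ Q) ∧ (¬R ∨ ¬S ∨ Q) ∧ (¬P ∨ Q) ∧ (¬R ∨ S ∨ P ∨ ¬Q) ∧ (¬S ∨ R ∨ P ∨ ¬Q)

((R ⊕ S) ∧ ¬P) ⊕ Q
≡ (((R ⊕ S) ∧ ¬P) ∨ Q) ∧ ¬((R ⊕ S) ∧ ¬P ∧ Q)   [expand ⊕]
≡ (((R ∨ S) ∧ ¬(R ∧ S) ∧ ¬P) ∨ Q) ∧ ¬((R ⊕ S) ∧ ¬P ∧ Q)   [expand ⊕]
≡ (((R ∨ S) ∧ ¬(R ∧ S) ∧ ¬P) ∨ Q) ∧ ¬((R ∨ S) ∧ ¬(R ∧ S) ∧ ¬P ∧ Q)   [expand ⊕]
≡ (((R ∨ S) ∧ (¬R ∨ ¬S) ∧ ¬P) ∨ Q) ∧ ¬((R ∨ S) ∧ ¬(R ∧ S) ∧ ¬P ∧ Q)   [De Morgan]
≡ (((R ∨ S) ∧ (¬R ∨ ¬S) ∧ ¬P) ∨ Q) ∧ (¬(R ∨ S) ∨ ¬¬(R ∧ S) ∨ ¬¬P ∨ ¬Q)   [De Morgan]
≡ (((R ∨ S) ∧ (¬R ∨ ¬S) ∧ ¬P) ∨ Q) ∧ ((¬R ∧ ¬S) ∨ ¬¬(R ∧ S) ∨ ¬¬P ∨ ¬Q)   [De Morgan]
≡ (((R ∨ S) ∧ (¬R ∨ ¬S) ∧ ¬P) ∨ Q) ∧ ((¬R ∧ ¬S) ∨ (R ∧ S) ∨ ¬¬P ∨ ¬Q)   [double negation]
≡ (((R ∨ S) ∧ (¬R ∨ ¬S) ∧ ¬P) ∨ Q) ∧ ((¬R ∧ ¬S) ∨ (R ∧ S) ∨ P ∨ ¬Q)   [double negation]
≡ (R ∨ S ∨ Q) ∧ (¬R ∨ ¬S ∨ Q) ∧ (¬P ∨ Q) ∧ (¬R ∨ R ∨ P ∨ ¬Q) ∧ (¬R ∨ S ∨ P ∨ ¬Q) ∧ (¬S ∨ R ∨ P ∨ ¬Q) ∧ (¬S ∨ S ∨ P ∨ ¬Q)   [distribute ∨ over ∧]
≡ (R ∨ S ∨ Q) ∧ (¬R ∨ ¬S ∨ Q) ∧ (¬P ∨ Q) ∧ (¬R ∨ S ∨ P ∨ ¬Q) ∧ (¬S ∨ R ∨ P ∨ ¬Q)   [simplify]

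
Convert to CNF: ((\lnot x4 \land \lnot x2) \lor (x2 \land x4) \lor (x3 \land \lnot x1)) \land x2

(\lnot x2 \lor x4 \lor x3) \land (\lnot x2 \lor x4 \lor \lnot x1) \land x2

((\lnot x4 \land \lnot x2) \lor (x2 \land x4) \lor (x3 \land \lnot x1)) \land x2
= (\lnot x4 \lor x2 \lor x3) \land (\lnot x4 \lor x2 \lor \lnot x1) \land (\lnot x4 \lor x4 \lor x3) \land (\lnot x4 \lor x4 \lor \lnot x1) \land (\lnot x2 \lor x2 \lor x3) \land (\lnot x2 \lor x2 \lor \lnot x1) \land (\lnot x2 \lor x4 \lor x3) \land (\lnot x2 \lor x4 \lor \lnot x1) \land x2   [distribute \lor over \land]
= (\lnot x2 \lor x4 \lor x3) \land (\lnot x2 \lor x4 \lor \lnot x1) \land x2   [simplify]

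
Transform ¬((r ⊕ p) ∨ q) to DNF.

(¬r ∧ ¬p ∧ ¬q) ∨ (p ∧ r ∧ ¬q)

¬((r ⊕ p) ∨ q)
= ¬((r ∧ ¬p) ∨ (¬r ∧ p) ∨ q)   [expand ⊕]
= ¬(r ∧ ¬p) ∧ ¬(¬r ∧ p) ∧ ¬q   [De Morgan]
= (¬r ∨ ¬¬p) ∧ ¬(¬r ∧ p) ∧ ¬q   [De Morgan]
= (¬r ∨ p) ∧ ¬(¬r ∧ p) ∧ ¬q   [double negation]
= (¬r ∨ p) ∧ (¬¬r ∨ ¬p) ∧ ¬q   [De Morgan]
= (¬r ∨ p) ∧ (r ∨ ¬p) ∧ ¬q   [double negation]
= (¬r ∧ r ∧ ¬q) ∨ (¬r ∧ ¬p ∧ ¬q) ∨ (p ∧ r ∧ ¬q) ∨ (p ∧ ¬p ∧ ¬q)   [distribute ∧ over ∨]
= (¬r ∧ ¬p ∧ ¬q) ∨ (p ∧ r ∧ ¬q)   [simplify]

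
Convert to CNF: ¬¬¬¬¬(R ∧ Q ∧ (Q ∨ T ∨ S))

¬¬¬¬¬(R ∧ Q ∧ (Q ∨ T ∨ S))
≡ ¬¬¬(R ∧ Q ∧ (Q ∨ T ∨ S))   [double negation]
≡ ¬(R ∧ Q ∧ (Q ∨ T ∨ S))   [double negation]
≡ ¬R ∨ ¬Q ∨ ¬(Q ∨ T ∨ S)   [De Morgan]
≡ ¬R ∨ ¬Q ∨ (¬Q ∧ ¬T ∧ ¬S)   [De Morgan]
≡ (¬R ∨ ¬Q ∨ ¬Q) ∧ (¬R ∨ ¬Q ∨ ¬T) ∧ (¬R ∨ ¬Q ∨ ¬S)   [distribute ∨ over ∧]
≡ ¬R ∨ ¬Q   [simplify]

¬R ∨ ¬Q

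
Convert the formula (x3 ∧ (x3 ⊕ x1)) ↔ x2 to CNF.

(¬x3 ∨ x1 ∨ x2) ∧ (¬x2 ∨ x3) ∧ (¬x2 ∨ ¬x3 ∨ ¬x1)

(x3 ∧ (x3 ⊕ x1)) ↔ x2
≡ ((x3 ∧ (x3 ⊕ x1)) → x2) ∧ (x2 → (x3 ∧ (x3 ⊕ x1)))   [eliminate ↔]
≡ (¬(x3 ∧ (x3 ⊕ x1)) ∨ x2) ∧ (x2 → (x3 ∧ (x3 ⊕ x1)))   [eliminate →]
≡ (¬(x3 ∧ (x3 ∨ x1) ∧ ¬(x3 ∧ x1)) ∨ x2) ∧ (x2 → (x3 ∧ (x3 ⊕ x1)))   [expand ⊕]
≡ (¬(x3 ∧ (x3 ∨ x1) ∧ ¬(x3 ∧ x1)) ∨ x2) ∧ (¬x2 ∨ (x3 ∧ (x3 ⊕ x1)))   [eliminate →]
≡ (¬(x3 ∧ (x3 ∨ x1) ∧ ¬(x3 ∧ x1)) ∨ x2) ∧ (¬x2 ∨ (x3 ∧ (x3 ∨ x1) ∧ ¬(x3 ∧ x1)))   [expand ⊕]
≡ (¬x3 ∨ ¬(x3 ∨ x1) ∨ ¬¬(x3 ∧ x1) ∨ x2) ∧ (¬x2 ∨ (x3 ∧ (x3 ∨ x1) ∧ ¬(x3 ∧ x1)))   [De Morgan]
≡ (¬x3 ∨ (¬x3 ∧ ¬x1) ∨ ¬¬(x3 ∧ x1) ∨ x2) ∧ (¬x2 ∨ (x3 ∧ (x3 ∨ x1) ∧ ¬(x3 ∧ x1)))   [De Morgan]
≡ (¬x3 ∨ (¬x3 ∧ ¬x1) ∨ (x3 ∧ x1) ∨ x2) ∧ (¬x2 ∨ (x3 ∧ (x3 ∨ x1) ∧ ¬(x3 ∧ x1)))   [double negation]
≡ (¬x3 ∨ (¬x3 ∧ ¬x1) ∨ (x3 ∧ x1) ∨ x2) ∧ (¬x2 ∨ (x3 ∧ (x3 ∨ x1) ∧ (¬x3 ∨ ¬x1)))   [De Morgan]
≡ (¬x3 ∨ ¬x3 ∨ x3 ∨ x2) ∧ (¬x3 ∨ ¬x3 ∨ x1 ∨ x2) ∧ (¬x3 ∨ ¬x1 ∨ x3 ∨ x2) ∧ (¬x3 ∨ ¬x1 ∨ x1 ∨ x2) ∧ (¬x2 ∨ x3) ∧ (¬x2 ∨ x3 ∨ x1) ∧ (¬x2 ∨ ¬x3 ∨ ¬x1)   [distribute ∨ over ∧]
≡ (¬x3 ∨ x1 ∨ x2) ∧ (¬x2 ∨ x3) ∧ (¬x2 ∨ ¬x3 ∨ ¬x1)   [simplify]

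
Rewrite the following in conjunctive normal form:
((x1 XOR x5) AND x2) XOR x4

((x1 XOR x5) AND x2) XOR x4
≡ (((x1 XOR x5) AND x2) OR x4) AND NOT ((x1 XOR x5) AND x2 AND x4)   [expand XOR]
≡ (((x1 OR x5) AND NOT (x1 AND x5) AND x2) OR x4) AND NOT ((x1 XOR x5) AND x2 AND x4)   [expand XOR]
≡ (((x1 OR x5) AND NOT (x1 AND x5) AND x2) OR x4) AND NOT ((x1 OR x5) AND NOT (x1 AND x5) AND x2 AND x4)   [expand XOR]
≡ (((x1 OR x5) AND (NOT x1 OR NOT x5) AND x2) OR x4) AND NOT ((x1 OR x5) AND NOT (x1 AND x5) AND x2 AND x4)   [De Morgan]
≡ (((x1 OR x5) AND (NOT x1 OR NOT x5) AND x2) OR x4) AND (NOT (x1 OR x5) OR NOT NOT (x1 AND x5) OR NOT x2 OR NOT x4)   [De Morgan]
≡ (((x1 OR x5) AND (NOT x1 OR NOT x5) AND x2) OR x4) AND ((NOT x1 AND NOT x5) OR NOT NOT (x1 AND x5) OR NOT x2 OR NOT x4)   [De Morgan]
≡ (((x1 OR x5) AND (NOT x1 OR NOT x5) AND x2) OR x4) AND ((NOT x1 AND NOT x5) OR (x1 AND x5) OR NOT x2 OR NOT x4)   [double negation]
≡ (x1 OR x5 OR x4) AND (NOT x1 OR NOT x5 OR x4) AND (x2 OR x4) AND (NOT x1 OR x1 OR NOT x2 OR NOT x4) AND (NOT x1 OR x5 OR NOT x2 OR NOT x4) AND (NOT x5 OR x1 OR NOT x2 OR NOT x4) AND (NOT x5 OR x5 OR NOT x2 OR NOT x4)   [distribute OR over AND]
≡ (x1 OR x5 OR x4) AND (NOT x1 OR NOT x5 OR x4) AND (x2 OR x4) AND (NOT x1 OR x5 OR NOT x2 OR NOT x4) AND (NOT x5 OR x1 OR NOT x2 OR NOT x4)   [simplify]

(x1 OR x5 OR x4) AND (NOT x1 OR NOT x5 OR x4) AND (x2 OR x4) AND (NOT x1 OR x5 OR NOT x2 OR NOT x4) AND (NOT x5 OR x1 OR NOT x2 OR NOT x4)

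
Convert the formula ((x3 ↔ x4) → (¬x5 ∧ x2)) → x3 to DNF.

(¬x3 ∧ ¬x4 ∧ x5) ∨ (¬x3 ∧ ¬x4 ∧ ¬x2) ∨ x3

((x3 ↔ x4) → (¬x5 ∧ x2)) → x3
≡ ¬((x3 ↔ x4) → (¬x5 ∧ x2)) ∨ x3   [eliminate →]
≡ ¬(¬(x3 ↔ x4) ∨ (¬x5 ∧ x2)) ∨ x3   [eliminate →]
≡ ¬(¬((x3 → x4) ∧ (x4 → x3)) ∨ (¬x5 ∧ x2)) ∨ x3   [eliminate ↔]
≡ ¬(¬((¬x3 ∨ x4) ∧ (x4 → x3)) ∨ (¬x5 ∧ x2)) ∨ x3   [eliminate →]
≡ ¬(¬((¬x3 ∨ x4) ∧ (¬x4 ∨ x3)) ∨ (¬x5 ∧ x2)) ∨ x3   [eliminate →]
≡ (¬¬((¬x3 ∨ x4) ∧ (¬x4 ∨ x3)) ∧ ¬(¬x5 ∧ x2)) ∨ x3   [De Morgan]
≡ ((¬x3 ∨ x4) ∧ (¬x4 ∨ x3) ∧ ¬(¬x5 ∧ x2)) ∨ x3   [double negation]
≡ ((¬x3 ∨ x4) ∧ (¬x4 ∨ x3) ∧ (¬¬x5 ∨ ¬x2)) ∨ x3   [De Morgan]
≡ ((¬x3 ∨ x4) ∧ (¬x4 ∨ x3) ∧ (x5 ∨ ¬x2)) ∨ x3   [double negation]
≡ (¬x3 ∧ ¬x4 ∧ x5) ∨ (¬x3 ∧ ¬x4 ∧ ¬x2) ∨ (¬x3 ∧ x3 ∧ x5) ∨ (¬x3 ∧ x3 ∧ ¬x2) ∨ (x4 ∧ ¬x4 ∧ x5) ∨ (x4 ∧ ¬x4 ∧ ¬x2) ∨ (x4 ∧ x3 ∧ x5) ∨ (x4 ∧ x3 ∧ ¬x2) ∨ x3   [distribute ∧ over ∨]
≡ (¬x3 ∧ ¬x4 ∧ x5) ∨ (¬x3 ∧ ¬x4 ∧ ¬x2) ∨ x3   [simplify]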